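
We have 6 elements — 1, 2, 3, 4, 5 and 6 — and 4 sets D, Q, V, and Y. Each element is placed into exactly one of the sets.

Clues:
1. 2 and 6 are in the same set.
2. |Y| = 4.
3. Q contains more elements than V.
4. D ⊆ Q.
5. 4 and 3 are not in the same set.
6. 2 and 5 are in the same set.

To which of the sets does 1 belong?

1: Q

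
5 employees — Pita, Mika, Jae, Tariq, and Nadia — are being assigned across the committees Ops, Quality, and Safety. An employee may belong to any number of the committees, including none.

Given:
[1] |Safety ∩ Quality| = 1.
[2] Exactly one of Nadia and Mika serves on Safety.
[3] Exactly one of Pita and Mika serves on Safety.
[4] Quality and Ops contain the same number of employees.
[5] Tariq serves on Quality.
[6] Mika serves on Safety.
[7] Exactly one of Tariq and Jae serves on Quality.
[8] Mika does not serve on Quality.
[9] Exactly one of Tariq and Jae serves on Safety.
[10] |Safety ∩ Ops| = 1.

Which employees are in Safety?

Safety = {Mika, Tariq}

From (5): Tariq ∈ Quality.
From (6): Mika ∈ Safety.
From (8): Mika ∉ Quality.
(2) (exactly one): Nadia ∉ Safety.
(3) (exactly one): Pita ∉ Safety.
(7) (exactly one): Jae ∉ Quality.
Suppose Jae ∈ Safety: no assignment then satisfies all the clues, so Jae ∉ Safety.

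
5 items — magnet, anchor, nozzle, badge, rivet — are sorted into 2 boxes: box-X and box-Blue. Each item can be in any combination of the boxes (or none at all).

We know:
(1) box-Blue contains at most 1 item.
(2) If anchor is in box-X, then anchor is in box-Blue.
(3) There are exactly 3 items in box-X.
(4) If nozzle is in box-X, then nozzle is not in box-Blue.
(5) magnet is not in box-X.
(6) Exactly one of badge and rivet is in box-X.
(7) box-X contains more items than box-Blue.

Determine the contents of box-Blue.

box-Blue = {anchor}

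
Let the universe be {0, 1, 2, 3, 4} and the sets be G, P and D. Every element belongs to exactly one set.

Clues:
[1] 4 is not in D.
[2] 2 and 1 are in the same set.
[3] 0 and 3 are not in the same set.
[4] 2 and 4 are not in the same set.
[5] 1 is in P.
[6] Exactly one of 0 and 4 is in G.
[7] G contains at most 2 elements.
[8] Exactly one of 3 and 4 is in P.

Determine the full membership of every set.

G = {4}; P = {1, 2, 3}; D = {0}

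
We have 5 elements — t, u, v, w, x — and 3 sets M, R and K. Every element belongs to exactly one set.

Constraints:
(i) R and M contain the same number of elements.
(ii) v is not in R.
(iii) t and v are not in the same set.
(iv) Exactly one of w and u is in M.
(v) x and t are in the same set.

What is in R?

From (ii): v ∉ R.
Suppose t ∉ R: no assignment then satisfies all the clues, so t ∈ R.

R = {t, x}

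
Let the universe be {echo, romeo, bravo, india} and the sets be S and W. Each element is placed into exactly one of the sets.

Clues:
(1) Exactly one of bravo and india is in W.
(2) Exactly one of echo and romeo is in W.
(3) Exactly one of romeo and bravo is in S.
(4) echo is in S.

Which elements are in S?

From (4): echo ∈ S.
(2) (exactly one): romeo ∈ W.
(3) (exactly one): bravo ∈ S.
(1) (exactly one): india ∈ W.

S = {bravo, echo}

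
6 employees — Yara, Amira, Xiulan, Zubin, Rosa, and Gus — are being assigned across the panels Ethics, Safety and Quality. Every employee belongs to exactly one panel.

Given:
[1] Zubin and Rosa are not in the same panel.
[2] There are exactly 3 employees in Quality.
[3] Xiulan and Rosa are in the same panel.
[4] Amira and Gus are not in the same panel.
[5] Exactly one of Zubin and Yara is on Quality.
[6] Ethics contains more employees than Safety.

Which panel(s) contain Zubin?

Zubin: Ethics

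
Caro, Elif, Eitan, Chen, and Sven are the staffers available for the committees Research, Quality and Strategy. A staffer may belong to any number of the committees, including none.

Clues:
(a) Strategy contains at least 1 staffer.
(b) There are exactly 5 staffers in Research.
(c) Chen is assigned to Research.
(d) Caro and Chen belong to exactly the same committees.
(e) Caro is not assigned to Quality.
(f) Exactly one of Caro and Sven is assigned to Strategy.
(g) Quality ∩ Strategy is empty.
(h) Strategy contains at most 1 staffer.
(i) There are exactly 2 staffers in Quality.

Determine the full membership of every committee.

Research = {Caro, Chen, Eitan, Elif, Sven}; Quality = {Eitan, Elif}; Strategy = {Sven}

From (c): Chen ∈ Research.
From (e): Caro ∉ Quality.
(b): only 5 candidates remain for Research, so all are in.
(d): Chen matches Caro: Chen ∉ Quality.
Suppose Caro ∈ Strategy: no assignment then satisfies all the clues, so Caro ∉ Strategy.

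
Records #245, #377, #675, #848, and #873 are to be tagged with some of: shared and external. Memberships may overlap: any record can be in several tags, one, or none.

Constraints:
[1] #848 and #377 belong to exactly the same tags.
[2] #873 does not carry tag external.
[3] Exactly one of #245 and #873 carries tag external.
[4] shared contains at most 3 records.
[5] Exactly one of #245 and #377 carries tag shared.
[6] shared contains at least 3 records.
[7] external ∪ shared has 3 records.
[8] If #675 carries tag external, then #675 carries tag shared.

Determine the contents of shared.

shared = {#245, #675, #873}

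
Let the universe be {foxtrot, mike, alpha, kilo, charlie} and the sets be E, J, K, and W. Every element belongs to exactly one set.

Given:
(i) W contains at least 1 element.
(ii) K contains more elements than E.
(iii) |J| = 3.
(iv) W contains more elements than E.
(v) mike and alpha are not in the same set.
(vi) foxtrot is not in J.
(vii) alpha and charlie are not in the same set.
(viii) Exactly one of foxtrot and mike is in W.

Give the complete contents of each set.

E = {}; J = {charlie, kilo, mike}; K = {alpha}; W = {foxtrot}

From (vi): foxtrot ∉ J.
Suppose foxtrot ∈ E: no assignment then satisfies all the clues, so foxtrot ∉ E.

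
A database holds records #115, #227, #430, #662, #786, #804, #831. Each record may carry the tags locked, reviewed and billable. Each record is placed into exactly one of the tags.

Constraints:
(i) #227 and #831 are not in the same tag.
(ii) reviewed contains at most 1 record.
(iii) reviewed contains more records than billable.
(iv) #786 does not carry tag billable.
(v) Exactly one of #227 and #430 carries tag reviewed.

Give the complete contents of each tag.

locked = {#115, #430, #662, #786, #804, #831}; reviewed = {#227}; billable = {}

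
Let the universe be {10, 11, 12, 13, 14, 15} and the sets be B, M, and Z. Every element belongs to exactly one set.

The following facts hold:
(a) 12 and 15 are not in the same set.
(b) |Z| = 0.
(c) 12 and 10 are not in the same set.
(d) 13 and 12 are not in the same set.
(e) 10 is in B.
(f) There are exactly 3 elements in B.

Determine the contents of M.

From (e): 10 ∈ B.
(b): Z already has 0, so the rest are out.
(c): 12 ∉ B.
Only one set left: 12 ∈ M.
(a): 15 ∉ M.
(d): 13 ∉ M.
Only one set left: 13 ∈ B.
Only one set left: 15 ∈ B.
(f): B already has 3, so the rest are out.
Only one set left: 11 ∈ M.
Only one set left: 14 ∈ M.

M = {11, 12, 14}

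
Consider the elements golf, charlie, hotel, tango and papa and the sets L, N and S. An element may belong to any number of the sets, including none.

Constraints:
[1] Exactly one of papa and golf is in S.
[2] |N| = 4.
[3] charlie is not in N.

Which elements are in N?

From (3): charlie ∉ N.
(2): only 4 candidates remain for N, so all are in.

N = {golf, hotel, papa, tango}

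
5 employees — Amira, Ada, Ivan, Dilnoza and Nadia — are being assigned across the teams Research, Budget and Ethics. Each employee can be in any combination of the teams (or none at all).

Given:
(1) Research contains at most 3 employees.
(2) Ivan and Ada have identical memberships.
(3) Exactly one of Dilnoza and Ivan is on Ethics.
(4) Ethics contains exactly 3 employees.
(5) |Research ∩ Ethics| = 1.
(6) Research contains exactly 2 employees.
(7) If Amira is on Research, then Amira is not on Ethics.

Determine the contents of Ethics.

Ethics = {Ada, Ivan, Nadia}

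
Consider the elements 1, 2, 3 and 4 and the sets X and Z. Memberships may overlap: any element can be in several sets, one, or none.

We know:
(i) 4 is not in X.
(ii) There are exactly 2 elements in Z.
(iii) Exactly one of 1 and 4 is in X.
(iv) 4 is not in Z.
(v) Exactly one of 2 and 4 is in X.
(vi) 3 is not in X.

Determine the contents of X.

X = {1, 2}

From (i): 4 ∉ X.
From (iv): 4 ∉ Z.
From (vi): 3 ∉ X.
(iii) (exactly one): 1 ∈ X.
(v) (exactly one): 2 ∈ X.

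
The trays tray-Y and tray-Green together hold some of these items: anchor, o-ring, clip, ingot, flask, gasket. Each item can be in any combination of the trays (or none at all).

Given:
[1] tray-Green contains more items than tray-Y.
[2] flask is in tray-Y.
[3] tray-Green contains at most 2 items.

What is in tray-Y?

From (2): flask ∈ tray-Y.
Suppose anchor ∈ tray-Y: no assignment then satisfies all the clues, so anchor ∉ tray-Y.

tray-Y = {flask}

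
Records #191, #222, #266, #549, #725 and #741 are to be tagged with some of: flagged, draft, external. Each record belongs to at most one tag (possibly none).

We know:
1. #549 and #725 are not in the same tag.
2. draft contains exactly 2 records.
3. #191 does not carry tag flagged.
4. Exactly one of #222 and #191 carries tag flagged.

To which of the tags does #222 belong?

From (3): #191 ∉ flagged.
(4) (exactly one): #222 ∈ flagged.

#222: flagged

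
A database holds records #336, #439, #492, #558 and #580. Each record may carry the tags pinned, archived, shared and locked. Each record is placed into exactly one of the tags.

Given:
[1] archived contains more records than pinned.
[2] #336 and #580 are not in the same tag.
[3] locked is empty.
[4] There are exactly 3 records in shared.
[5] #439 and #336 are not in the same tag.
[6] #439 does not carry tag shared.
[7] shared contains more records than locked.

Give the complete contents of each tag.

pinned = {}; archived = {#439, #580}; shared = {#336, #492, #558}; locked = {}

From (6): #439 ∉ shared.
(3): locked already has 0, so the rest are out.
Suppose #336 ∈ pinned: no assignment then satisfies all the clues, so #336 ∉ pinned.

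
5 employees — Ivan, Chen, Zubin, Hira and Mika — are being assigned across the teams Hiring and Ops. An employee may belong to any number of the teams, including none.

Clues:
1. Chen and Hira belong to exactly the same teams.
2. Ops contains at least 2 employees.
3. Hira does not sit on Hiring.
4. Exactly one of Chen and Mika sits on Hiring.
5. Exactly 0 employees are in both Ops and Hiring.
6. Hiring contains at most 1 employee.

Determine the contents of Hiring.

From (3): Hira ∉ Hiring.
(1): Chen matches Hira: Chen ∉ Hiring.
(4) (exactly one): Mika ∈ Hiring.
(6): Hiring already has 1, so the rest are out.

Hiring = {Mika}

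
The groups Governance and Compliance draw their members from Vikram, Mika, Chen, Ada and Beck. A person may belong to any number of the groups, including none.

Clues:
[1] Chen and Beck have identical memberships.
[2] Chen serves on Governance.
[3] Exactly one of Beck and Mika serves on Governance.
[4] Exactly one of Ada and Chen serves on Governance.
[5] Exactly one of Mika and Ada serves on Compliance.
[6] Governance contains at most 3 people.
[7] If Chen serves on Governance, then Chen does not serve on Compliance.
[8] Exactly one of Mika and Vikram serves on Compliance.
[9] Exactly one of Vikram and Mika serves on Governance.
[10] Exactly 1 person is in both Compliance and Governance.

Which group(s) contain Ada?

Ada: Compliance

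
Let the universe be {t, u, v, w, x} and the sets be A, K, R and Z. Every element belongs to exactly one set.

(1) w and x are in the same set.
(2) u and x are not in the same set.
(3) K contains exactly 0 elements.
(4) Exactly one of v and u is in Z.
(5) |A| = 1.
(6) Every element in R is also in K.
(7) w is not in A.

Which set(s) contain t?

t: Z

From (7): w ∉ A.
(1): x matches w: x ∉ A.
(3): K already has 0, so the rest are out.
(6) contrapositive: t ∉ R.
(6) contrapositive: u ∉ R.
(6) contrapositive: v ∉ R.
(6) contrapositive: w ∉ R.
(6) contrapositive: x ∉ R.
Only one set left: w ∈ Z.
Only one set left: x ∈ Z.
(2): u ∉ Z.
Only one set left: t ∈ Z.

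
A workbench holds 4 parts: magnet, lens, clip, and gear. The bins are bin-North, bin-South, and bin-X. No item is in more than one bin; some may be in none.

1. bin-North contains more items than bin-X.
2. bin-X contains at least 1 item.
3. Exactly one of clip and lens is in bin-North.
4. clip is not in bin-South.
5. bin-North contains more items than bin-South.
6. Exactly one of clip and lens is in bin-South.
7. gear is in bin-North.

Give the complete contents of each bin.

bin-North = {clip, gear}; bin-South = {lens}; bin-X = {magnet}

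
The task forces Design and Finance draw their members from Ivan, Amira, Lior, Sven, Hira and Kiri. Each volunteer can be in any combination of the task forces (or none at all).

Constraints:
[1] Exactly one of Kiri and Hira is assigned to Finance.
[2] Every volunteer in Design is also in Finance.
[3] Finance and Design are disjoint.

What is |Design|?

0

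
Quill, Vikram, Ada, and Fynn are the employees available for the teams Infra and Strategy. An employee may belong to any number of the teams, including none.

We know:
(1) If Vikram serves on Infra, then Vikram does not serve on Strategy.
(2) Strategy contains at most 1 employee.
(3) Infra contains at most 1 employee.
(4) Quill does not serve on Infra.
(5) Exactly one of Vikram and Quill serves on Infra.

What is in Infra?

From (4): Quill ∉ Infra.
(5) (exactly one): Vikram ∈ Infra.
(1): Vikram ∉ Strategy.
(3): Infra already has 1, so the rest are out.

Infra = {Vikram}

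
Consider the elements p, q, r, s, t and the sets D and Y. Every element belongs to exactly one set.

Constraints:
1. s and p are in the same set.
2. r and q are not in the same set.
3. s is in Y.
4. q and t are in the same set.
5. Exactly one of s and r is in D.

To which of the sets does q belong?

q: Y

From (3): s ∈ Y.
(1): p matches s: p ∉ D.
(1): p matches s: p ∈ Y.
(5) (exactly one): r ∈ D.
(2): q ∉ D.
(4): t matches q: t ∉ D.
Only one set left: q ∈ Y.
Only one set left: t ∈ Y.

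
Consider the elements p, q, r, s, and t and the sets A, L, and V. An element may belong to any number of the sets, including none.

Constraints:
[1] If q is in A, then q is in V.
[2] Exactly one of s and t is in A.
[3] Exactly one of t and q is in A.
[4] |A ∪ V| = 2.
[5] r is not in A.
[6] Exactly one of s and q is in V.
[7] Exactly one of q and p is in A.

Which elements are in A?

A = {q, s}

From (5): r ∉ A.
Suppose p ∈ A: no assignment then satisfies all the clues, so p ∉ A.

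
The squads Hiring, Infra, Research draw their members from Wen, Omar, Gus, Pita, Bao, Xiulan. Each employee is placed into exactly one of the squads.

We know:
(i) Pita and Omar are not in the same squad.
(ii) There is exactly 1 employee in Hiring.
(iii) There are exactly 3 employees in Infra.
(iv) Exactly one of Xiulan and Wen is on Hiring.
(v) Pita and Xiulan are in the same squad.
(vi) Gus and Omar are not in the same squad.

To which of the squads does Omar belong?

Omar: Research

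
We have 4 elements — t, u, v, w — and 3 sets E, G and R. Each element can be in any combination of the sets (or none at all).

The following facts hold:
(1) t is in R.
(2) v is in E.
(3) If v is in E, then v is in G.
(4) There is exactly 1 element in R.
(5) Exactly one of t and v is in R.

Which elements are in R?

R = {t}

From (1): t ∈ R.
From (2): v ∈ E.
(3): v ∈ G.
(4): R already has 1, so the rest are out.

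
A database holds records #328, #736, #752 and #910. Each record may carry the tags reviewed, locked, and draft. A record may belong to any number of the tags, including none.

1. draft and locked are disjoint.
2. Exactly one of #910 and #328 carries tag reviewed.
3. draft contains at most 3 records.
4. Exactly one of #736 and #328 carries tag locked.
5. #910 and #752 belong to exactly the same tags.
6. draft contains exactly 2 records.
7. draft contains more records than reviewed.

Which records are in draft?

draft = {#752, #910}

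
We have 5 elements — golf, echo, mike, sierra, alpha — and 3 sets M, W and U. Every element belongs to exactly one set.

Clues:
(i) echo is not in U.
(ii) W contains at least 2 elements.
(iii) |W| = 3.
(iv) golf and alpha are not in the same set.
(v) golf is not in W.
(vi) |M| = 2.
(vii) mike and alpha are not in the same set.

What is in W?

W = {alpha, echo, sierra}

From (i): echo ∉ U.
From (v): golf ∉ W.
Suppose echo ∉ W: no assignment then satisfies all the clues, so echo ∈ W.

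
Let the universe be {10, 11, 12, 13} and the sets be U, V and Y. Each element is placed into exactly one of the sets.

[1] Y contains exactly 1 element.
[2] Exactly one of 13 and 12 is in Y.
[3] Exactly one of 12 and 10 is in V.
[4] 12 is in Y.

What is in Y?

From (4): 12 ∈ Y.
(1): Y already has 1, so the rest are out.
(3) (exactly one): 10 ∈ V.

Y = {12}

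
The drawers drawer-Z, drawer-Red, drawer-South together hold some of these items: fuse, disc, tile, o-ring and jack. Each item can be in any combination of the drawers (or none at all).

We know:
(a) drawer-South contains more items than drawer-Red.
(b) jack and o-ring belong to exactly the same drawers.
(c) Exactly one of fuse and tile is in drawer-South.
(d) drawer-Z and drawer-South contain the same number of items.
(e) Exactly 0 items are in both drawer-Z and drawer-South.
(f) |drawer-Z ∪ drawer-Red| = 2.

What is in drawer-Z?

drawer-Z = {jack, o-ring}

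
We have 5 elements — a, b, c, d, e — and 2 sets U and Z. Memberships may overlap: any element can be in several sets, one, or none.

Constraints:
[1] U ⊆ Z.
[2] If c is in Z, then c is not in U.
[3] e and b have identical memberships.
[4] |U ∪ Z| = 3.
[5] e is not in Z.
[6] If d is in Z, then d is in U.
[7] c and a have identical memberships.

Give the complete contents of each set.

U = {d}; Z = {a, c, d}

From (5): e ∉ Z.
(1) contrapositive: e ∉ U.
(3): b matches e: b ∉ U.
(3): b matches e: b ∉ Z.
Suppose a ∈ U: no assignment then satisfies all the clues, so a ∉ U.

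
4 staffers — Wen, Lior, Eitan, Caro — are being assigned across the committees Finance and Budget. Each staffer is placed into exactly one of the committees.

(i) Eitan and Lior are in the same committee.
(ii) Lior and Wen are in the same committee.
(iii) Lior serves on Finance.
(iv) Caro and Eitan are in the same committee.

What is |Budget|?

From (iii): Lior ∈ Finance.
(i): Eitan matches Lior: Eitan ∈ Finance.
(ii): Wen matches Lior: Wen ∈ Finance.
(iv): Caro matches Eitan: Caro ∈ Finance.

0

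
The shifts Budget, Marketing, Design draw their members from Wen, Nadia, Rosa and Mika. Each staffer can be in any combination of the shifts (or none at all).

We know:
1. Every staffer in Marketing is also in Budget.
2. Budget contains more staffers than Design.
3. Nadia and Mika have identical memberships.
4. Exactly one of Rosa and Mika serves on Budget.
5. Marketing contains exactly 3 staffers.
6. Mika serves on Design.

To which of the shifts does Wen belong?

Wen: Budget, Marketing

From (6): Mika ∈ Design.
(3): Nadia matches Mika: Nadia ∈ Design.
Suppose Wen ∉ Budget: no assignment then satisfies all the clues, so Wen ∈ Budget.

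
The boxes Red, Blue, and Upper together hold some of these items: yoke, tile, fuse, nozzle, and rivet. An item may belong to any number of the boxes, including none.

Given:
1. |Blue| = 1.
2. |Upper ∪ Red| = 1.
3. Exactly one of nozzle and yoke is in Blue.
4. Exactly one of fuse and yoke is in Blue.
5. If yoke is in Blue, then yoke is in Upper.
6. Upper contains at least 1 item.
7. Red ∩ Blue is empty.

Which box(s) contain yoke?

yoke: Blue, Upper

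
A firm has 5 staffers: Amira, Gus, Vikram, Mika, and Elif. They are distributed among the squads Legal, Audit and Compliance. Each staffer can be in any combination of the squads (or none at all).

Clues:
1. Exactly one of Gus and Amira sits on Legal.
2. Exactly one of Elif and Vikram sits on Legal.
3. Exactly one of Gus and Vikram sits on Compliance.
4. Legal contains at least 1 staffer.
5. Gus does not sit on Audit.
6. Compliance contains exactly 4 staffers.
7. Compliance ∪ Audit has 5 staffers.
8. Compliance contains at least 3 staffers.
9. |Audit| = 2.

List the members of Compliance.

Compliance = {Amira, Elif, Gus, Mika}

From (5): Gus ∉ Audit.
Suppose Amira ∉ Compliance: no assignment then satisfies all the clues, so Amira ∈ Compliance.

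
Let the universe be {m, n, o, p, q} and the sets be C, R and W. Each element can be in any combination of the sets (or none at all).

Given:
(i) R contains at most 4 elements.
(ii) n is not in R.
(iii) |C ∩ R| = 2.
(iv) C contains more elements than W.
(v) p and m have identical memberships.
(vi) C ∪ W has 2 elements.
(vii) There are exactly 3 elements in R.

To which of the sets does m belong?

m: C, R

From (ii): n ∉ R.
Suppose m ∉ C: no assignment then satisfies all the clues, so m ∈ C.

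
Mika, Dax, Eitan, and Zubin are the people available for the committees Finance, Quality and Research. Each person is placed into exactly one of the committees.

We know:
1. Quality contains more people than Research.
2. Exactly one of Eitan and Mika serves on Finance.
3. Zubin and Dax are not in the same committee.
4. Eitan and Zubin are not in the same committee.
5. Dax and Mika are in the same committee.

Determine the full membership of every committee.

Finance = {Eitan}; Quality = {Dax, Mika}; Research = {Zubin}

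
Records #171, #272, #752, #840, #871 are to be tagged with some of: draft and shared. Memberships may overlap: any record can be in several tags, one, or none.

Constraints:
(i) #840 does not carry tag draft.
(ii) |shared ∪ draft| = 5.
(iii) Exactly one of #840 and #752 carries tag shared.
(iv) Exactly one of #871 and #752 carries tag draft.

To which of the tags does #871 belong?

#871: shared

From (i): #840 ∉ draft.
Suppose #871 ∈ draft: no assignment then satisfies all the clues, so #871 ∉ draft.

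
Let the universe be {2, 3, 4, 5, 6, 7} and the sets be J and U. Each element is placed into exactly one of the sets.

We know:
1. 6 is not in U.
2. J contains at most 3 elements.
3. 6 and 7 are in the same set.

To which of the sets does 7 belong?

From (1): 6 ∉ U.
(3): 7 matches 6: 7 ∉ U.
Only one set left: 6 ∈ J.
Only one set left: 7 ∈ J.

7: J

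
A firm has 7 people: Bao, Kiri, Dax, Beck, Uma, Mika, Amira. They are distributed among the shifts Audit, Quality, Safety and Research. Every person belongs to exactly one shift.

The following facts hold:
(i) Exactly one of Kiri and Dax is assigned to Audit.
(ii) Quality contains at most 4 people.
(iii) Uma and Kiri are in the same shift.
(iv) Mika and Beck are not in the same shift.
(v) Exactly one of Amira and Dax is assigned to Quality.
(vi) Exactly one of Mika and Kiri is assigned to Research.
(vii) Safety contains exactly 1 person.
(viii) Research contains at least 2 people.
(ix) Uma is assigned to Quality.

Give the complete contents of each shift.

Audit = {Dax}; Quality = {Amira, Kiri, Uma}; Safety = {Beck}; Research = {Bao, Mika}

From (ix): Uma ∈ Quality.
(iii): Kiri matches Uma: Kiri ∉ Audit.
(iii): Kiri matches Uma: Kiri ∈ Quality.
(vi) (exactly one): Mika ∈ Research.
(i) (exactly one): Dax ∈ Audit.
(iv): Beck ∉ Research.
(v) (exactly one): Amira ∈ Quality.
(viii): only 2 candidates remain for Research, so all are in.
(vii): only 1 candidates remain for Safety, so all are in.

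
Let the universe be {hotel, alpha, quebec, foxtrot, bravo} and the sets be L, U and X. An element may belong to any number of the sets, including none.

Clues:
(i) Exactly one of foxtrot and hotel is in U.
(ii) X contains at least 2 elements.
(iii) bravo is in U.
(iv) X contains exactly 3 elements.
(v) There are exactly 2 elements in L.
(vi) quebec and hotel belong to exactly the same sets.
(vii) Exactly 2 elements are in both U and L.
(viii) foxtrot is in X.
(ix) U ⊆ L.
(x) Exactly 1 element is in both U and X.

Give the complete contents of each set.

From (iii): bravo ∈ U.
From (viii): foxtrot ∈ X.
(ix) with bravo ∈ U: bravo ∈ L.
Suppose hotel ∈ L: no assignment then satisfies all the clues, so hotel ∉ L.

L = {bravo, foxtrot}; U = {bravo, foxtrot}; X = {foxtrot, hotel, quebec}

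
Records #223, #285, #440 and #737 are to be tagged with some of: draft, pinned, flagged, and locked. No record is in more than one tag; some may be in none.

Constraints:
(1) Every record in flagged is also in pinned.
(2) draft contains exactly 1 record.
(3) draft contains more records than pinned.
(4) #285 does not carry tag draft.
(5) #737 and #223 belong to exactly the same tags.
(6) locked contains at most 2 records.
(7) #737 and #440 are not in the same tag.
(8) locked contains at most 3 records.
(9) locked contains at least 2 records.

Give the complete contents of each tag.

draft = {#440}; pinned = {}; flagged = {}; locked = {#223, #737}

From (4): #285 ∉ draft.
Suppose #223 ∈ draft: no assignment then satisfies all the clues, so #223 ∉ draft.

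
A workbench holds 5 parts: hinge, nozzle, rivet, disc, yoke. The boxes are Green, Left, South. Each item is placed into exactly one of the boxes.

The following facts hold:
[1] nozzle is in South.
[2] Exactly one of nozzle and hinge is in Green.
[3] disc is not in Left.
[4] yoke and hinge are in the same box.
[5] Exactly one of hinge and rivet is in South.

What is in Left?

Left = {}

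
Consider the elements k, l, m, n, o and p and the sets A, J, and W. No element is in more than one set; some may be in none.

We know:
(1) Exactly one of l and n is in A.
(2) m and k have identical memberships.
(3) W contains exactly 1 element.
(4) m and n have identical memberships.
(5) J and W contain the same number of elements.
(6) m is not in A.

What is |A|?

1

From (6): m ∉ A.
(2): k matches m: k ∉ A.
(4): n matches m: n ∉ A.
(1) (exactly one): l ∈ A.
Suppose k ∈ J: no assignment then satisfies all the clues, so k ∉ J.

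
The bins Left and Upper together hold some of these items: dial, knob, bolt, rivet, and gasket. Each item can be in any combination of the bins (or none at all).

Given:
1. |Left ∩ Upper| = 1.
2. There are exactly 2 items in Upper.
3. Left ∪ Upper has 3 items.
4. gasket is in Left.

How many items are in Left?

2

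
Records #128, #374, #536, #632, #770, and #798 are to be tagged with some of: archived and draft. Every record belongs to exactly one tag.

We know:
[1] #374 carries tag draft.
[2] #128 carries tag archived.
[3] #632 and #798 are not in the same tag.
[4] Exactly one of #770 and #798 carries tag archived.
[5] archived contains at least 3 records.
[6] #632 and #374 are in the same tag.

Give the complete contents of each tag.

archived = {#128, #536, #798}; draft = {#374, #632, #770}

From (1): #374 ∈ draft.
From (2): #128 ∈ archived.
(6): #632 matches #374: #632 ∉ archived.
(6): #632 matches #374: #632 ∈ draft.
(3): #798 ∉ draft.
Only one tag left: #798 ∈ archived.
(4) (exactly one): #770 ∉ archived.
(5): only 3 candidates remain for archived, so all are in.
Only one tag left: #770 ∈ draft.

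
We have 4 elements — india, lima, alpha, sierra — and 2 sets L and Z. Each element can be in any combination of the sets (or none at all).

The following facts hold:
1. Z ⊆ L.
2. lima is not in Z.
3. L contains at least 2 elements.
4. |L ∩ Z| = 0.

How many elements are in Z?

0

From (2): lima ∉ Z.
Suppose india ∈ Z: no assignment then satisfies all the clues, so india ∉ Z.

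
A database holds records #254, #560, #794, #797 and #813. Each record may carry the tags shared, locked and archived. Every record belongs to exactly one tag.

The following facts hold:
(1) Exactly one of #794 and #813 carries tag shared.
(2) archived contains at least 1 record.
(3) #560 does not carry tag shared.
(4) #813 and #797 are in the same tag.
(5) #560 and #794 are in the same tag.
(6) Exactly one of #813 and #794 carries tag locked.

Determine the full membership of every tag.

shared = {#797, #813}; locked = {#560, #794}; archived = {#254}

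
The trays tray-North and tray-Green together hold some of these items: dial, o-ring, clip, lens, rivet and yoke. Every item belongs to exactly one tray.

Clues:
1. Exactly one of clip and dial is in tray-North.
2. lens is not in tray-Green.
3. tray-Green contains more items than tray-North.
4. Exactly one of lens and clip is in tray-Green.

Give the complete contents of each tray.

From (2): lens ∉ tray-Green.
(4) (exactly one): clip ∈ tray-Green.
Only one tray left: lens ∈ tray-North.
(1) (exactly one): dial ∈ tray-North.
Suppose o-ring ∈ tray-North: no assignment then satisfies all the clues, so o-ring ∉ tray-North.

tray-North = {dial, lens}; tray-Green = {clip, o-ring, rivet, yoke}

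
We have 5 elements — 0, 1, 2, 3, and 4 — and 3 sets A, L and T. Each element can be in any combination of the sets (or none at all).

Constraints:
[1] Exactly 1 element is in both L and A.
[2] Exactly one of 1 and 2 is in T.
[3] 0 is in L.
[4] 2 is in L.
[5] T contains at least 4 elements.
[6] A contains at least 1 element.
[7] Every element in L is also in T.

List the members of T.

T = {0, 2, 3, 4}

From (3): 0 ∈ L.
From (4): 2 ∈ L.
(7) with 0 ∈ L: 0 ∈ T.
(7) with 2 ∈ L: 2 ∈ T.
(2) (exactly one): 1 ∉ T.
(5): only 4 candidates remain for T, so all are in.
(7) contrapositive: 1 ∉ L.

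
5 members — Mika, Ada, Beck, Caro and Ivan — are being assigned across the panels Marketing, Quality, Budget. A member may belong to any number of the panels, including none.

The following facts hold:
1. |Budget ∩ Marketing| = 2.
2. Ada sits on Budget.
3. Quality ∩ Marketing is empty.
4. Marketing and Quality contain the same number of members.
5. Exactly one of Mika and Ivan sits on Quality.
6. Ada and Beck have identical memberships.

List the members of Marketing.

Marketing = {Ada, Beck}

From (2): Ada ∈ Budget.
(6): Beck matches Ada: Beck ∈ Budget.
Suppose Mika ∈ Marketing: no assignment then satisfies all the clues, so Mika ∉ Marketing.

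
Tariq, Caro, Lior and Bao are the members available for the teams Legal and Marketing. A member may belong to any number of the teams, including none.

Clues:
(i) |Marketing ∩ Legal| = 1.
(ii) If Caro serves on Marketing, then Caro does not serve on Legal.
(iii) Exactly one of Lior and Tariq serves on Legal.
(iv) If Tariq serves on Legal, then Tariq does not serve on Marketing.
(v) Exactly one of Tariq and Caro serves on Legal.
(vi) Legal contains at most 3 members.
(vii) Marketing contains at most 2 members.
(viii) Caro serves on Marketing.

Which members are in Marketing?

Marketing = {Bao, Caro}

From (viii): Caro ∈ Marketing.
(ii): Caro ∉ Legal.
(v) (exactly one): Tariq ∈ Legal.
(iii) (exactly one): Lior ∉ Legal.
(iv): Tariq ∉ Marketing.
Suppose Lior ∈ Marketing: no assignment then satisfies all the clues, so Lior ∉ Marketing.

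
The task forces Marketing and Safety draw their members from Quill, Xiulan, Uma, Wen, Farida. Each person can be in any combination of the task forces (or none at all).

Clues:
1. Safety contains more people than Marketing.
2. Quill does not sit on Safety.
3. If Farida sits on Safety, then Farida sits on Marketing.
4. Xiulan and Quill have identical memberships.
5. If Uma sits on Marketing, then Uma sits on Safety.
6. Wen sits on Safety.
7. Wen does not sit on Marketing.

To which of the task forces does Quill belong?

Quill: none

From (2): Quill ∉ Safety.
From (6): Wen ∈ Safety.
From (7): Wen ∉ Marketing.
(4): Xiulan matches Quill: Xiulan ∉ Safety.
Suppose Quill ∈ Marketing: no assignment then satisfies all the clues, so Quill ∉ Marketing.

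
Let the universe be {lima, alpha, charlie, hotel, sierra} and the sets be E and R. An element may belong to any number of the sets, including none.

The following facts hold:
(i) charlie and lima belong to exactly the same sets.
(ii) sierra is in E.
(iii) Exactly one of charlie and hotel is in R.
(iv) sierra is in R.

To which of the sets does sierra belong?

sierra: E, R

From (ii): sierra ∈ E.
From (iv): sierra ∈ R.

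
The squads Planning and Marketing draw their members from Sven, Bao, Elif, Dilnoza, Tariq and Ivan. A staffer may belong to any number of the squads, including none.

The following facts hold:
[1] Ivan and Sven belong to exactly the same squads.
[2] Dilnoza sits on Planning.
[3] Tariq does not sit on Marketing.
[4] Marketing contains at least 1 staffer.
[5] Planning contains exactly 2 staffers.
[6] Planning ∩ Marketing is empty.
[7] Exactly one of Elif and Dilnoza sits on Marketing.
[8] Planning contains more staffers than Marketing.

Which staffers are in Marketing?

Marketing = {Elif}

From (2): Dilnoza ∈ Planning.
From (3): Tariq ∉ Marketing.
(6) (disjoint): Dilnoza ∉ Marketing.
(7) (exactly one): Elif ∈ Marketing.
(6) (disjoint): Elif ∉ Planning.
Suppose Sven ∈ Marketing: no assignment then satisfies all the clues, so Sven ∉ Marketing.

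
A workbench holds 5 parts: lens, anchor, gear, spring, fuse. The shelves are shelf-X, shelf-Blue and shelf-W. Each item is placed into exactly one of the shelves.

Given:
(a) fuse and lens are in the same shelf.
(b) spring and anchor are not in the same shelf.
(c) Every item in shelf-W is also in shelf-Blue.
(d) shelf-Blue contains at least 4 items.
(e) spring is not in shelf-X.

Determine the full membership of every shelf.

From (e): spring ∉ shelf-X.
Suppose lens ∈ shelf-X: no assignment then satisfies all the clues, so lens ∉ shelf-X.

shelf-X = {anchor}; shelf-Blue = {fuse, gear, lens, spring}; shelf-W = {}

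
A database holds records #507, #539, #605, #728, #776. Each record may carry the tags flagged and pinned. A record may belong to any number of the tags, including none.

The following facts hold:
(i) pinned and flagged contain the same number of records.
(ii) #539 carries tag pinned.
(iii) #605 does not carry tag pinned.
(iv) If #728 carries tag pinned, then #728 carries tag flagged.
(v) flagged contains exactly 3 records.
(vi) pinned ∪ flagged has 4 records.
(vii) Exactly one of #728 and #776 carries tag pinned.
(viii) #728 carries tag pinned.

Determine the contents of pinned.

From (ii): #539 ∈ pinned.
From (iii): #605 ∉ pinned.
From (viii): #728 ∈ pinned.
(iv): #728 ∈ flagged.
(vii) (exactly one): #776 ∉ pinned.
Suppose #507 ∉ pinned: no assignment then satisfies all the clues, so #507 ∈ pinned.

pinned = {#507, #539, #728}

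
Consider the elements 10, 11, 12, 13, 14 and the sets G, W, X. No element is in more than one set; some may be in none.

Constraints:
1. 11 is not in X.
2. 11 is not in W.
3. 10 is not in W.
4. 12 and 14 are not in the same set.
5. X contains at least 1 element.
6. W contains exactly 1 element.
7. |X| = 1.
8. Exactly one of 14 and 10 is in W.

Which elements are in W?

W = {14}

From (1): 11 ∉ X.
From (2): 11 ∉ W.
From (3): 10 ∉ W.
(8) (exactly one): 14 ∈ W.
(4): 12 ∉ W.
(6): W already has 1, so the rest are out.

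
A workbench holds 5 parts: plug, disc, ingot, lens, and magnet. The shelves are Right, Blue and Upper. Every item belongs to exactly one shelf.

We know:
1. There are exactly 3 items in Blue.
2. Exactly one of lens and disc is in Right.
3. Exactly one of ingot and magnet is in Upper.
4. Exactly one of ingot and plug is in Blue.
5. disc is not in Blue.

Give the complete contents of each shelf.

Right = {disc}; Blue = {lens, magnet, plug}; Upper = {ingot}

From (5): disc ∉ Blue.
Suppose plug ∈ Right: no assignment then satisfies all the clues, so plug ∉ Right.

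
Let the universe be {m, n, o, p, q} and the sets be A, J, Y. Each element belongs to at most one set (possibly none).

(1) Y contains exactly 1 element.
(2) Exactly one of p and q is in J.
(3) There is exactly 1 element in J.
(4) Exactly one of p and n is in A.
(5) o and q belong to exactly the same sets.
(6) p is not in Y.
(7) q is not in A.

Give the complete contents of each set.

A = {n}; J = {p}; Y = {m}

From (6): p ∉ Y.
From (7): q ∉ A.
(5): o matches q: o ∉ A.
Suppose m ∈ A: no assignment then satisfies all the clues, so m ∉ A.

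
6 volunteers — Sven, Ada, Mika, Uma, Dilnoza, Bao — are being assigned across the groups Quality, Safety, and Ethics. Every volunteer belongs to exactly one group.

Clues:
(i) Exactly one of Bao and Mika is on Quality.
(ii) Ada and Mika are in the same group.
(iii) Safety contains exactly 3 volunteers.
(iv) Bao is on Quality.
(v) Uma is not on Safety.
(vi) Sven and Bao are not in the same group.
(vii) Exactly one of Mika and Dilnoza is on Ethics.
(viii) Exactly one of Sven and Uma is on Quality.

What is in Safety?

Safety = {Ada, Mika, Sven}

From (iv): Bao ∈ Quality.
From (v): Uma ∉ Safety.
(i) (exactly one): Mika ∉ Quality.
(ii): Ada matches Mika: Ada ∉ Quality.
(vi): Sven ∉ Quality.
(viii) (exactly one): Uma ∈ Quality.
Suppose Sven ∉ Safety: no assignment then satisfies all the clues, so Sven ∈ Safety.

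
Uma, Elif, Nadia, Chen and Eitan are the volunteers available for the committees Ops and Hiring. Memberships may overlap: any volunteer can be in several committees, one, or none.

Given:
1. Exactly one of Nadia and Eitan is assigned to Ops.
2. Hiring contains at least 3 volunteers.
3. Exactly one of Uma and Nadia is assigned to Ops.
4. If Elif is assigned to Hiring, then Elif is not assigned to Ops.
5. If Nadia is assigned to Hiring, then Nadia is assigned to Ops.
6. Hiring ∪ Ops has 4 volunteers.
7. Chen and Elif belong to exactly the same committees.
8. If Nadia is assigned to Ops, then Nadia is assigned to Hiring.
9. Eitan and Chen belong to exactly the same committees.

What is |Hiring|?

4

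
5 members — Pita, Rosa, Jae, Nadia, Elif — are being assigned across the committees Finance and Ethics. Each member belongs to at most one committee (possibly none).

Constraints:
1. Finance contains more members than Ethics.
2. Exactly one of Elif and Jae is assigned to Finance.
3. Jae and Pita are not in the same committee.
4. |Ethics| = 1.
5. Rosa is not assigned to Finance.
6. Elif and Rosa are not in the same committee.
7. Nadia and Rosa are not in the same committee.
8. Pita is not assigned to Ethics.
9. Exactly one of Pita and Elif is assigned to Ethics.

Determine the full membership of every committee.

Finance = {Jae, Nadia}; Ethics = {Elif}

From (5): Rosa ∉ Finance.
From (8): Pita ∉ Ethics.
(9) (exactly one): Elif ∈ Ethics.
(2) (exactly one): Jae ∈ Finance.
(3): Pita ∉ Finance.
(4): Ethics already has 1, so the rest are out.
Suppose Nadia ∉ Finance: no assignment then satisfies all the clues, so Nadia ∈ Finance.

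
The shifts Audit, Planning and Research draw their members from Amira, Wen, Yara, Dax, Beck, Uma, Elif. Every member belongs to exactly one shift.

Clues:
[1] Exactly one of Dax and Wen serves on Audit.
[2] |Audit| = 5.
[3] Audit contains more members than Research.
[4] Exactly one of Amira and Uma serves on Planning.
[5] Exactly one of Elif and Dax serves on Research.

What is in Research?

Research = {Dax}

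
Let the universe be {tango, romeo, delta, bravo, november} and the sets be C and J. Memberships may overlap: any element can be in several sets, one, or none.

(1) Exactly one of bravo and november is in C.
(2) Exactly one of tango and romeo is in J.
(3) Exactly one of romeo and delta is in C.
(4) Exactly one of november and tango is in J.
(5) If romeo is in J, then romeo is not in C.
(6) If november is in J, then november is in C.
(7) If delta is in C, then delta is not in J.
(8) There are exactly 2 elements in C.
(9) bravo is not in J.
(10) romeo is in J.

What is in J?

J = {november, romeo}

From (9): bravo ∉ J.
From (10): romeo ∈ J.
(2) (exactly one): tango ∉ J.
(4) (exactly one): november ∈ J.
(5): romeo ∉ C.
(6): november ∈ C.
(1) (exactly one): bravo ∉ C.
(3) (exactly one): delta ∈ C.
(7): delta ∉ J.
(8): C already has 2, so the rest are out.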